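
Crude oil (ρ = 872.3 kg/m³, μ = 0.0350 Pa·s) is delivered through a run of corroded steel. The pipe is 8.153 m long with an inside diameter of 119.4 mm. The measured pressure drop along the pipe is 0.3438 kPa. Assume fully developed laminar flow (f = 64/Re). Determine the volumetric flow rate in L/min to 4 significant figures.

Q ≈ 360.6 L/min

For laminar flow, f = 64/Re with Re = ρVD/μ, so Darcy-Weisbach reduces to ΔP = 32μLV/D². Solving for V: V = ΔP·D²/(32μL) = 343.8·(0.1194)²/(32·0.035·8.153) = 0.5368 m/s.
Check: Re = ρVD/μ = 872.3·0.5368·0.1194/0.035 = 1597 < 2300, so the laminar assumption holds.
Q = V·A = 0.5368·(π/4·0.1194²) = 0.00601 m³/s = 360.6 L/min.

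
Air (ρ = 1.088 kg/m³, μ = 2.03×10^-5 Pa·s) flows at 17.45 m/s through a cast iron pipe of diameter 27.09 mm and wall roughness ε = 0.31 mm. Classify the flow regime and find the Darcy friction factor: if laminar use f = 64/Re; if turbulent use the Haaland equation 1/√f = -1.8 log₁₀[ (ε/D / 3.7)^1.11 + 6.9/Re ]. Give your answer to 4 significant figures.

f ≈ 0.04175

Re = ρVD/μ = 1.088·17.45·0.02709/2.03e-05 = 2.534e+04.
Re > 4000 → turbulent. ε/D = 0.00031/0.02709 = 0.0114; Haaland: 1/√f = -1.8 log₁₀[0.00164 + 0.000272] = 4.894, so f = 0.04175.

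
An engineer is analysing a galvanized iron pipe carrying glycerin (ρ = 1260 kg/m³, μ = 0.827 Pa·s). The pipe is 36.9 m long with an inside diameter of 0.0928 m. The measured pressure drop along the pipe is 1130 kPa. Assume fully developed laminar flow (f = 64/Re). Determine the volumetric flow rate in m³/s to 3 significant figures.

For laminar flow, f = 64/Re with Re = ρVD/μ, so Darcy-Weisbach reduces to ΔP = 32μLV/D². Solving for V: V = ΔP·D²/(32μL) = 1.13e+06·(0.0928)²/(32·0.827·36.9) = 9.965 m/s.
Check: Re = ρVD/μ = 1260·9.965·0.0928/0.827 = 1409 < 2300, so the laminar assumption holds.
Q = V·A = 9.965·(π/4·0.0928²) = 0.0674 m³/s = 0.0674 m³/s.

Q ≈ 0.0674 m³/s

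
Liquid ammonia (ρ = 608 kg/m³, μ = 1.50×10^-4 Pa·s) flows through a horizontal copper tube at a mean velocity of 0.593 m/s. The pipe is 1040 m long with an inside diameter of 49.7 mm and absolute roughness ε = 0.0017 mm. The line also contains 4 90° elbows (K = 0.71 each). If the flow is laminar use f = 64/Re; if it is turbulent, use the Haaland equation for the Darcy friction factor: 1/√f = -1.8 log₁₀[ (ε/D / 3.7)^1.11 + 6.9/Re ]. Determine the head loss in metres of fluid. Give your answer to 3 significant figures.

Reynolds number Re = ρVD/μ = 608 · 0.593 · 0.0497 / 0.00015 = 1.195e+05.
Re > 4000 → turbulent. Relative roughness ε/D = 1.7e-06/0.0497 = 3.42e-05. Haaland: 1/√f = -1.8 log₁₀[(3.42e-05/3.7)^1.11 + 6.9/1.195e+05] = -1.8 log₁₀[2.58e-06 + 5.78e-05] = 7.595, so f = 0.01734.
Total minor-loss coefficient ΣK = 4·0.71 = 2.84.
ΔP = [f·L/D + ΣK]·(ρV²/2) = [0.01734·1040/0.0497 + 2.84]·(608·0.593²/2) = [362.8 + 2.84]·106.9 = 3.908e+04 Pa.
Head loss h_f = ΔP/(ρg) = 3.908e+04/(608·9.81) = 6.55 m.

h_f ≈ 6.55 m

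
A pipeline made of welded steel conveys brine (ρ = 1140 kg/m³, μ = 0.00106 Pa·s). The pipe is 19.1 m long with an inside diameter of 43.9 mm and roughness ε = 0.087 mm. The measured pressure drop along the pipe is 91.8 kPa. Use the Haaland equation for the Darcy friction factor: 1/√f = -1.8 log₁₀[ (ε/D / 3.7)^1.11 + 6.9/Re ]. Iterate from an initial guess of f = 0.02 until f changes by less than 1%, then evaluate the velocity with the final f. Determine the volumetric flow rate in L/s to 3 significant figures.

Rearranging Darcy-Weisbach: V = √(2·ΔP·D/(f·L·ρ)). With ε/D = 8.7e-05/0.0439 = 0.00198, iterate starting from f = 0.02:
  f = 0.02 → V = √(2·9.18e+04·0.0439/(0.02·19.1·1140)) = 4.302 m/s; Re = ρVD/μ = 2.031e+05; f → 0.02419
  f = 0.02419 → V = 3.912 m/s; Re = 1.847e+05; f → 0.02426
Converged (Δf/f < 1%). With the final f = 0.02426: V = √(2·9.18e+04·0.0439/(0.02426·19.1·1140)) = 3.906 m/s.
Q = V·A = 3.906·(π/4·0.0439²) = 0.005912 m³/s = 5.91 L/s.

Q ≈ 5.91 L/s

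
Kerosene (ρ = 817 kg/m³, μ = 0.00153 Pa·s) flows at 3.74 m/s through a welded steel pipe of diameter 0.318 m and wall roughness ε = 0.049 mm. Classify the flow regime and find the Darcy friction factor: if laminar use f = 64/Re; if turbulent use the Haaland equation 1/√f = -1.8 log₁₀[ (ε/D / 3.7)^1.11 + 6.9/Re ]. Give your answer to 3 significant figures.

f ≈ 0.0145

Re = ρVD/μ = 817·3.74·0.318/0.00153 = 6.351e+05.
Re > 4000 → turbulent. ε/D = 4.9e-05/0.318 = 0.000154; Haaland: 1/√f = -1.8 log₁₀[1.37e-05 + 1.09e-05] = 8.296, so f = 0.01453.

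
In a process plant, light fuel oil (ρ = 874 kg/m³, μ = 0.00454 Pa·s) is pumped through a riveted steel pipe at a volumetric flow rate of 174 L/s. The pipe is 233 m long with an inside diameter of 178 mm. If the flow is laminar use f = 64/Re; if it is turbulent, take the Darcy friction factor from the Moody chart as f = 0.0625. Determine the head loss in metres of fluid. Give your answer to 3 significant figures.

Q = 174 L/s = 174/1000 = 0.174 m³/s.
Cross-sectional area A = πD²/4 = π(0.178)²/4 = 0.02488 m²; mean velocity V = Q/A = 0.174/0.02488 = 6.992 m/s.
Reynolds number Re = ρVD/μ = 874 · 6.992 · 0.178 / 0.00454 = 2.396e+05.
Re > 4000 → turbulent; use the Moody-chart value f = 0.0625.
Darcy-Weisbach: ΔP = f(L/D)(ρV²/2) = 0.0625·(233/0.178)·(874·6.992²/2) = 0.0625·1309·2.137e+04 = 1.748e+06 Pa.
Head loss h_f = ΔP/(ρg) = 1.748e+06/(874·9.81) = 204 m.

h_f ≈ 204 m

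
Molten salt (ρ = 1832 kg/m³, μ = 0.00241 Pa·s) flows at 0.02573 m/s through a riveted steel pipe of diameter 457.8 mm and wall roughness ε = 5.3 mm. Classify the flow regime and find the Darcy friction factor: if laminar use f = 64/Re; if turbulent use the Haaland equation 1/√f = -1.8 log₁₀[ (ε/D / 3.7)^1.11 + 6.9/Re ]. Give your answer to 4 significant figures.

f ≈ 0.04515

Re = ρVD/μ = 1832·0.02573·0.4578/0.00241 = 8954.
Re > 4000 → turbulent. ε/D = 0.0053/0.4578 = 0.0116; Haaland: 1/√f = -1.8 log₁₀[0.00166 + 0.000771] = 4.706, so f = 0.04515.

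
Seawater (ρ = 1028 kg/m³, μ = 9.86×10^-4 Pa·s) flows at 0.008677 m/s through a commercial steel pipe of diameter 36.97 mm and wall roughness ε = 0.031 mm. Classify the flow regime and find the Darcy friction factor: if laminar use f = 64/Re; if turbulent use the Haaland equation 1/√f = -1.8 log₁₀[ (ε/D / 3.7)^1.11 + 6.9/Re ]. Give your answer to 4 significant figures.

f ≈ 0.1914

Re = ρVD/μ = 1028·0.008677·0.03697/0.000986 = 334.5.
Re < 2300 → laminar, so f = 64/Re = 0.1914 (roughness is irrelevant in laminar flow).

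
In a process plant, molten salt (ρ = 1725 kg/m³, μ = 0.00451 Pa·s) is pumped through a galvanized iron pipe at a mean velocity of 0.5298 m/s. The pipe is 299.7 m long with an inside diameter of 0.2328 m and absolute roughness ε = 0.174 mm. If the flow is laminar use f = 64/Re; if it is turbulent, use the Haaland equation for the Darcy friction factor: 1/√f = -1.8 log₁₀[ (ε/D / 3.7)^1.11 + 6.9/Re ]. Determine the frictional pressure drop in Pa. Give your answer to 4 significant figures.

ΔP ≈ 7233 Pa

Reynolds number Re = ρVD/μ = 1725 · 0.5298 · 0.2328 / 0.00451 = 4.717e+04.
Re > 4000 → turbulent. Relative roughness ε/D = 0.000174/0.2328 = 0.000747. Haaland: 1/√f = -1.8 log₁₀[(0.000747/3.7)^1.11 + 6.9/4.717e+04] = -1.8 log₁₀[7.92e-05 + 0.000146] = 6.564, so f = 0.02321.
Darcy-Weisbach: ΔP = f(L/D)(ρV²/2) = 0.02321·(299.7/0.2328)·(1725·0.5298²/2) = 0.02321·1287·242.1 = 7233 Pa.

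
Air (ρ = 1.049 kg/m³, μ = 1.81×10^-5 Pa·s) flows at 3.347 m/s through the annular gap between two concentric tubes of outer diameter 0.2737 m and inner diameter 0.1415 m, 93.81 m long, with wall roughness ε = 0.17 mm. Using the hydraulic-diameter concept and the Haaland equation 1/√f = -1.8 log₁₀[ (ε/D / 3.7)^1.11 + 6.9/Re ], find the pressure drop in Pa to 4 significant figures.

Hydraulic diameter D_h = 4A/P = D_o - D_i = 0.2737 - 0.1415 = 0.1322 m.
Re = ρVD_h/μ = 1.049·3.347·0.1322/1.81e-05 = 2.564e+04.
ε/D_h = 0.00017/0.1322 = 0.00129; Haaland gives 1/√f = -1.8 log₁₀[0.000145+0.000269] = 6.09, so f = 0.02696.
ΔP = f(L/D_h)(ρV²/2) = 0.02696·93.81/0.1322·5.876 = 112.4 Pa.

ΔP ≈ 112.4 Pa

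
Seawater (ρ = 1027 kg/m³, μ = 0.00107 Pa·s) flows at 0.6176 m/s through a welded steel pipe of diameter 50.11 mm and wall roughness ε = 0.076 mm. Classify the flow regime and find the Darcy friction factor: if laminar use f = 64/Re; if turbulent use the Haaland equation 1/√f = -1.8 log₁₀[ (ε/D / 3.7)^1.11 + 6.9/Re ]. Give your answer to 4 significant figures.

Re = ρVD/μ = 1027·0.6176·0.05011/0.00107 = 2.97e+04.
Re > 4000 → turbulent. ε/D = 7.6e-05/0.05011 = 0.00152; Haaland: 1/√f = -1.8 log₁₀[0.000174 + 0.000232] = 6.104, so f = 0.02684.

f ≈ 0.02684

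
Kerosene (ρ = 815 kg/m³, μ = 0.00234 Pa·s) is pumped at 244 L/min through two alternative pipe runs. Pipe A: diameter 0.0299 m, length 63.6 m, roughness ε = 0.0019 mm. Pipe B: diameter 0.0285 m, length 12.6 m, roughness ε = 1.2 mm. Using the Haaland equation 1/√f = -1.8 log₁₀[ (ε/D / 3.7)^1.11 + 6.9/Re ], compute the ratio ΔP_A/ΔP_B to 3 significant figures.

ΔP_A/ΔP_B ≈ 1.19

Pipe A: V = Q/A = 0.004067/0.0007022 = 5.792 m/s; Re = 6.031e+04; ε/D = 6.35e-05; Haaland → f = 0.02006; ΔP_A = f(L/D)(ρV²/2) = 5.833e+05 Pa.
Pipe B: V = Q/A = 0.004067/0.0006379 = 6.375 m/s; Re = 6.328e+04; ε/D = 0.0421; Haaland → f = 0.06671; ΔP_B = f(L/D)(ρV²/2) = 4.884e+05 Pa.
ΔP_A/ΔP_B = 5.833e+05/4.884e+05 = 1.19.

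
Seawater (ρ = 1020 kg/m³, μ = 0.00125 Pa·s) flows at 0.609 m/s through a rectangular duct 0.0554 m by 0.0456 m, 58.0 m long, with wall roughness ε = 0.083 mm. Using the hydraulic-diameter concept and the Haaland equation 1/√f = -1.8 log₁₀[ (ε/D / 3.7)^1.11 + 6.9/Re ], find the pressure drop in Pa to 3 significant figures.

ΔP ≈ 6110 Pa

Hydraulic diameter D_h = 4A/P = 4·(0.0554·0.0456)/(2·(0.0554+0.0456)) = 0.0101/0.202 = 0.05002 m.
Re = ρVD_h/μ = 1020·0.609·0.05002/0.00125 = 2.486e+04.
ε/D_h = 8.3e-05/0.05002 = 0.00166; Haaland gives 1/√f = -1.8 log₁₀[0.000192+0.000278] = 5.991, so f = 0.02786.
ΔP = f(L/D_h)(ρV²/2) = 0.02786·58/0.05002·189.1 = 6110 Pa.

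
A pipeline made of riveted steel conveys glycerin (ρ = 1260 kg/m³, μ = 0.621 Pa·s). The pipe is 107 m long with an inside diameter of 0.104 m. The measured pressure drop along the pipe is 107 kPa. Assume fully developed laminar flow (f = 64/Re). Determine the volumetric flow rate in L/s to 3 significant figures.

Q ≈ 4.62 L/s

For laminar flow, f = 64/Re with Re = ρVD/μ, so Darcy-Weisbach reduces to ΔP = 32μLV/D². Solving for V: V = ΔP·D²/(32μL) = 1.07e+05·(0.104)²/(32·0.621·107) = 0.5443 m/s.
Check: Re = ρVD/μ = 1260·0.5443·0.104/0.621 = 114.9 < 2300, so the laminar assumption holds.
Q = V·A = 0.5443·(π/4·0.104²) = 0.004624 m³/s = 4.62 L/s.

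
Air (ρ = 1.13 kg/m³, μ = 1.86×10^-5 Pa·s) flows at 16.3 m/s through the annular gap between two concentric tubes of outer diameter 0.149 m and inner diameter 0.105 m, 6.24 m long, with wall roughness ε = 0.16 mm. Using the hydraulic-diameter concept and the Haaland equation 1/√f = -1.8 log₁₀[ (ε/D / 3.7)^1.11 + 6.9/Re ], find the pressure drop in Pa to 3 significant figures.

ΔP ≈ 638 Pa

Hydraulic diameter D_h = 4A/P = D_o - D_i = 0.149 - 0.105 = 0.044 m.
Re = ρVD_h/μ = 1.13·16.3·0.044/1.86e-05 = 4.357e+04.
ε/D_h = 0.00016/0.044 = 0.00364; Haaland gives 1/√f = -1.8 log₁₀[0.000459+0.000158] = 5.777, so f = 0.02996.
ΔP = f(L/D_h)(ρV²/2) = 0.02996·6.24/0.044·150.1 = 637.8 Pa.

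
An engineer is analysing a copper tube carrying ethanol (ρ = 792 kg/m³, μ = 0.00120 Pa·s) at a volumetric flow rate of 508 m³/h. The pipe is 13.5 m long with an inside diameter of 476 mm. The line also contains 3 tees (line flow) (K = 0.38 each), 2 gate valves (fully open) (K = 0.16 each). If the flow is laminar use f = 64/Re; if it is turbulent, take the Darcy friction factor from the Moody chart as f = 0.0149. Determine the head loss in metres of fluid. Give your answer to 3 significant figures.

Q = 508 m³/h = 508/3600 = 0.1411 m³/s.
Cross-sectional area A = πD²/4 = π(0.476)²/4 = 0.178 m²; mean velocity V = Q/A = 0.1411/0.178 = 0.793 m/s.
Reynolds number Re = ρVD/μ = 792 · 0.793 · 0.476 / 0.0012 = 2.491e+05.
Re > 4000 → turbulent; use the Moody-chart value f = 0.0149.
Total minor-loss coefficient ΣK = 3·0.38 + 2·0.16 = 1.46.
ΔP = [f·L/D + ΣK]·(ρV²/2) = [0.0149·13.5/0.476 + 1.46]·(792·0.793²/2) = [0.4226 + 1.46]·249 = 468.8 Pa.
Head loss h_f = ΔP/(ρg) = 468.8/(792·9.81) = 0.0603 m.

h_f ≈ 0.0603 m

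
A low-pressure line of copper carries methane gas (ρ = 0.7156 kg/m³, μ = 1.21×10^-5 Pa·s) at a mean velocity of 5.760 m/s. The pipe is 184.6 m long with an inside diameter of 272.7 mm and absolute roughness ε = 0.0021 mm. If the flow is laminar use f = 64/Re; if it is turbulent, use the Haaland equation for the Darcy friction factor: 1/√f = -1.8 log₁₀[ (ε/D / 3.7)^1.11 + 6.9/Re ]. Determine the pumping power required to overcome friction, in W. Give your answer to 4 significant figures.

P ≈ 49.01 W

Reynolds number Re = ρVD/μ = 0.7156 · 5.76 · 0.2727 / 1.21e-05 = 9.29e+04.
Re > 4000 → turbulent. Relative roughness ε/D = 2.1e-06/0.2727 = 7.7e-06. Haaland: 1/√f = -1.8 log₁₀[(7.7e-06/3.7)^1.11 + 6.9/9.29e+04] = -1.8 log₁₀[4.94e-07 + 7.43e-05] = 7.427, so f = 0.01813.
Darcy-Weisbach: ΔP = f(L/D)(ρV²/2) = 0.01813·(184.6/0.2727)·(0.7156·5.76²/2) = 0.01813·676.9·11.87 = 145.7 Pa.
Q = V·A = 5.76·0.05841 = 0.3364 m³/s.
Pumping power P = QΔP = 0.3364·145.7 = 49.007 W = 49.01 W.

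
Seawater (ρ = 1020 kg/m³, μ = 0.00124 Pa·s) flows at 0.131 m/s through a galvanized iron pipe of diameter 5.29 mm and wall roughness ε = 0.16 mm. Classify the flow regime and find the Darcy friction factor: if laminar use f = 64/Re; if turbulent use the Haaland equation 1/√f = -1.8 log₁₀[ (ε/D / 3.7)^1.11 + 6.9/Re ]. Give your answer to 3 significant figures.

Re = ρVD/μ = 1020·0.131·0.00529/0.00124 = 570.
Re < 2300 → laminar, so f = 64/Re = 0.1123 (roughness is irrelevant in laminar flow).

f ≈ 0.112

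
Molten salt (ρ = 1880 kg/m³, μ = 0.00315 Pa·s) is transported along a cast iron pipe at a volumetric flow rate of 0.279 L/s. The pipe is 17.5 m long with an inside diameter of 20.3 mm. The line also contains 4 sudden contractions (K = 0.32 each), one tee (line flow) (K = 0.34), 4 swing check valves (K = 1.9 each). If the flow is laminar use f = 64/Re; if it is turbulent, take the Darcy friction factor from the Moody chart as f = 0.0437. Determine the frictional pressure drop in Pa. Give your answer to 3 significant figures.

Q = 0.279 L/s = 0.279/1000 = 0.000279 m³/s.
Cross-sectional area A = πD²/4 = π(0.0203)²/4 = 0.0003237 m²; mean velocity V = Q/A = 0.000279/0.0003237 = 0.862 m/s.
Reynolds number Re = ρVD/μ = 1880 · 0.862 · 0.0203 / 0.00315 = 1.044e+04.
Re > 4000 → turbulent; use the Moody-chart value f = 0.0437.
Total minor-loss coefficient ΣK = 4·0.32 + 1·0.34 + 4·1.9 = 9.22.
ΔP = [f·L/D + ΣK]·(ρV²/2) = [0.0437·17.5/0.0203 + 9.22]·(1880·0.862²/2) = [37.67 + 9.22]·698.5 = 3.275e+04 Pa.

ΔP ≈ 32800 Pa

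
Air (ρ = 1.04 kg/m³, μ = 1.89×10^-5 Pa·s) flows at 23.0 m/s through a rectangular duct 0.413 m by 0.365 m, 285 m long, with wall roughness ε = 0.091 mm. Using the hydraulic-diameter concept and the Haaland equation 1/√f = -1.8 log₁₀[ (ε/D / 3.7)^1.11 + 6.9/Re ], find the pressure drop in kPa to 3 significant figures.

Hydraulic diameter D_h = 4A/P = 4·(0.413·0.365)/(2·(0.413+0.365)) = 0.603/1.556 = 0.3875 m.
Re = ρVD_h/μ = 1.04·23·0.3875/1.89e-05 = 4.904e+05.
ε/D_h = 9.1e-05/0.3875 = 0.000235; Haaland gives 1/√f = -1.8 log₁₀[2.19e-05+1.41e-05] = 7.999, so f = 0.01563.
ΔP = f(L/D_h)(ρV²/2) = 0.01563·285/0.3875·275.1 = 3162 Pa.
ΔP = 3.16 kPa.

ΔP ≈ 3.16 kPa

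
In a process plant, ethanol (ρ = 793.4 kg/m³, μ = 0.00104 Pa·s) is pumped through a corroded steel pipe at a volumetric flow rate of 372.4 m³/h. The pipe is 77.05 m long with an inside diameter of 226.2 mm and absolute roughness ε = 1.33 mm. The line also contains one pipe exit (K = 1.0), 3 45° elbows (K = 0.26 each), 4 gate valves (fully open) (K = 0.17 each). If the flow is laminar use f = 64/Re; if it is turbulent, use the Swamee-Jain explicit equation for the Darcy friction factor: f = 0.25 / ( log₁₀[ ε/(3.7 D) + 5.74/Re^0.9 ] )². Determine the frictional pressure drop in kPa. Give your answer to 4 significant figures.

ΔP ≈ 35.30 kPa

Q = 372.4 m³/h = 372.4/3600 = 0.1034 m³/s.
Cross-sectional area A = πD²/4 = π(0.2262)²/4 = 0.04019 m²; mean velocity V = Q/A = 0.1034/0.04019 = 2.574 m/s.
Reynolds number Re = ρVD/μ = 793.4 · 2.574 · 0.2262 / 0.00104 = 4.442e+05.
Re > 4000 → turbulent. Relative roughness ε/D = 0.00133/0.2262 = 0.00588. Swamee-Jain: f = 0.25/(log₁₀[0.00588/3.7 + 5.74/4.442e+05^0.9])² = 0.25/(log₁₀[0.00159 + 4.74e-05])² = 0.25/(-2.786)² = 0.03221.
Total minor-loss coefficient ΣK = 1·1 + 3·0.26 + 4·0.17 = 2.46.
ΔP = [f·L/D + ΣK]·(ρV²/2) = [0.03221·77.05/0.2262 + 2.46]·(793.4·2.574²/2) = [10.97 + 2.46]·2629 = 3.53e+04 Pa.
ΔP = 3.53e+04 Pa = 35.30 kPa.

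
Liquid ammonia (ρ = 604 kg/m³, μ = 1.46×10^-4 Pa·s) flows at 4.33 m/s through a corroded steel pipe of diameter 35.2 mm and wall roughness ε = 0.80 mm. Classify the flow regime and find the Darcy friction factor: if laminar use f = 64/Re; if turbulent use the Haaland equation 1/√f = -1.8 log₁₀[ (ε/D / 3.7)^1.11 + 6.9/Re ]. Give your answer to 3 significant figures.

f ≈ 0.0513

Re = ρVD/μ = 604·4.33·0.0352/0.000146 = 6.305e+05.
Re > 4000 → turbulent. ε/D = 0.0008/0.0352 = 0.0227; Haaland: 1/√f = -1.8 log₁₀[0.00351 + 1.09e-05] = 4.416, so f = 0.05127.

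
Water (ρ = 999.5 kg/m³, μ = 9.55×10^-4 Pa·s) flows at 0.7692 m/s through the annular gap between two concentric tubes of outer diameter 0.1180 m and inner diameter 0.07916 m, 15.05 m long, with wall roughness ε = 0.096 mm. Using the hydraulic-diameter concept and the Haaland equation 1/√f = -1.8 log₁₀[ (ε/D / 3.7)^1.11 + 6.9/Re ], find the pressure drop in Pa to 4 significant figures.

ΔP ≈ 3278 Pa

Hydraulic diameter D_h = 4A/P = D_o - D_i = 0.118 - 0.07916 = 0.03884 m.
Re = ρVD_h/μ = 999.5·0.7692·0.03884/0.000955 = 3.127e+04.
ε/D_h = 9.6e-05/0.03884 = 0.00247; Haaland gives 1/√f = -1.8 log₁₀[0.000299+0.000221] = 5.912, so f = 0.02861.
ΔP = f(L/D_h)(ρV²/2) = 0.02861·15.05/0.03884·295.7 = 3278 Pa.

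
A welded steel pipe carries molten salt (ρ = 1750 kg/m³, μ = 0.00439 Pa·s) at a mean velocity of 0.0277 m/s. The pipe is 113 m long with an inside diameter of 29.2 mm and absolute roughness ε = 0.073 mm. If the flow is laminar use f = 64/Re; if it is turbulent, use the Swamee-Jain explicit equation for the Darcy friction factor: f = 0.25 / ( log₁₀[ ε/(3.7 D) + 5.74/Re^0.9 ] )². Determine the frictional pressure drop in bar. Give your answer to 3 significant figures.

Reynolds number Re = ρVD/μ = 1750 · 0.0277 · 0.0292 / 0.00439 = 322.4.
Re < 2300 → laminar flow, so f = 64/Re = 64/322.4 = 0.1985 (the turbulent correlation is not needed).
Darcy-Weisbach: ΔP = f(L/D)(ρV²/2) = 0.1985·(113/0.0292)·(1750·0.0277²/2) = 0.1985·3870·0.6714 = 515.7 Pa.
ΔP = 515.7 Pa = 0.00516 bar.

ΔP ≈ 0.00516 bar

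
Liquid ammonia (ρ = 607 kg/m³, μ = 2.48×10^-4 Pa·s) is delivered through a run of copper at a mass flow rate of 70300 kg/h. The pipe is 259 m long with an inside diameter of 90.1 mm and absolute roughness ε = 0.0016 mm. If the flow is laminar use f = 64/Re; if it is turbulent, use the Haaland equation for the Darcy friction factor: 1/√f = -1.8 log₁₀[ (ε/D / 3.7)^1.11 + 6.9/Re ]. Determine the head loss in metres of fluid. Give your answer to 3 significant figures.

h_f ≈ 43.8 m

ṁ = 70300 kg/h = 70300/3600 = 19.53 kg/s.
A = πD²/4 = π(0.0901)²/4 = 0.006376 m²; mean velocity V = ṁ/(ρA) = 19.53/(607 · 0.006376) = 5.046 m/s.
Reynolds number Re = ρVD/μ = 607 · 5.046 · 0.0901 / 0.000248 = 1.113e+06.
Re > 4000 → turbulent. Relative roughness ε/D = 1.6e-06/0.0901 = 1.78e-05. Haaland: 1/√f = -1.8 log₁₀[(1.78e-05/3.7)^1.11 + 6.9/1.113e+06] = -1.8 log₁₀[1.25e-06 + 6.2e-06] = 9.23, so f = 0.01174.
Darcy-Weisbach: ΔP = f(L/D)(ρV²/2) = 0.01174·(259/0.0901)·(607·5.046²/2) = 0.01174·2875·7727 = 2.607e+05 Pa.
Head loss h_f = ΔP/(ρg) = 2.607e+05/(607·9.81) = 43.8 m.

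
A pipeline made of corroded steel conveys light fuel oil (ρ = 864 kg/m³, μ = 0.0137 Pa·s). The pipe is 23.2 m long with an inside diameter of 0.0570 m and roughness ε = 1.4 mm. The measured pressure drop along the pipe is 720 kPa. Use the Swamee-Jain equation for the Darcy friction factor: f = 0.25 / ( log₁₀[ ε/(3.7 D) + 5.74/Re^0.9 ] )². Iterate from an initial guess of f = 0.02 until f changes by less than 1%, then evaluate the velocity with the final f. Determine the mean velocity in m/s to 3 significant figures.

Rearranging Darcy-Weisbach: V = √(2·ΔP·D/(f·L·ρ)). With ε/D = 0.0014/0.057 = 0.0246, iterate starting from f = 0.02:
  f = 0.02 → V = √(2·7.2e+05·0.057/(0.02·23.2·864)) = 14.31 m/s; Re = ρVD/μ = 5.144e+04; f → 0.05374
  f = 0.05374 → V = 8.729 m/s; Re = 3.138e+04; f → 0.05431
  f = 0.05431 → V = 8.683 m/s; Re = 3.121e+04; f → 0.05432
Converged (Δf/f < 1%). With the final f = 0.05432: V = √(2·7.2e+05·0.057/(0.05432·23.2·864)) = 8.682 m/s.

V ≈ 8.68 m/s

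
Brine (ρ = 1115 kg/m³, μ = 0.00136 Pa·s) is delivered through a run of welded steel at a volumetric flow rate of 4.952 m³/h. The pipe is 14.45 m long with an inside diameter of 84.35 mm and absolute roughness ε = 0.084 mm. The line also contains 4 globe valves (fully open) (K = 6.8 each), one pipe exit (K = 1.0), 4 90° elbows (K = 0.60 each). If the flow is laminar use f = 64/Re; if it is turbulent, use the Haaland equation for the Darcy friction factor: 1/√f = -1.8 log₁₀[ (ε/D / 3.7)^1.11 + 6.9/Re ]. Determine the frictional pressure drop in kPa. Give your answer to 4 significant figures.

ΔP ≈ 1.199 kPa

Q = 4.952 m³/h = 4.952/3600 = 0.001376 m³/s.
Cross-sectional area A = πD²/4 = π(0.08435)²/4 = 0.005588 m²; mean velocity V = Q/A = 0.001376/0.005588 = 0.2462 m/s.
Reynolds number Re = ρVD/μ = 1115 · 0.2462 · 0.08435 / 0.00136 = 1.702e+04.
Re > 4000 → turbulent. Relative roughness ε/D = 8.4e-05/0.08435 = 0.000996. Haaland: 1/√f = -1.8 log₁₀[(0.000996/3.7)^1.11 + 6.9/1.702e+04] = -1.8 log₁₀[0.000109 + 0.000405] = 5.92, so f = 0.02854.
Total minor-loss coefficient ΣK = 4·6.8 + 1·1 + 4·0.6 = 30.6.
ΔP = [f·L/D + ΣK]·(ρV²/2) = [0.02854·14.45/0.08435 + 30.6]·(1115·0.2462²/2) = [4.888 + 30.6]·33.78 = 1199 Pa.
ΔP = 1199 Pa = 1.199 kPa.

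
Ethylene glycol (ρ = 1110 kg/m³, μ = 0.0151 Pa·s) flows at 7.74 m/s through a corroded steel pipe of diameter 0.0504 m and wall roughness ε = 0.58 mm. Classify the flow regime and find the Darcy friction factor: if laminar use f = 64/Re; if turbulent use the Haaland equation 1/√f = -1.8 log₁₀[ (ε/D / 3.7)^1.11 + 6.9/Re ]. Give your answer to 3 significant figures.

Re = ρVD/μ = 1110·7.74·0.0504/0.0151 = 2.868e+04.
Re > 4000 → turbulent. ε/D = 0.00058/0.0504 = 0.0115; Haaland: 1/√f = -1.8 log₁₀[0.00165 + 0.000241] = 4.903, so f = 0.0416.

f ≈ 0.0416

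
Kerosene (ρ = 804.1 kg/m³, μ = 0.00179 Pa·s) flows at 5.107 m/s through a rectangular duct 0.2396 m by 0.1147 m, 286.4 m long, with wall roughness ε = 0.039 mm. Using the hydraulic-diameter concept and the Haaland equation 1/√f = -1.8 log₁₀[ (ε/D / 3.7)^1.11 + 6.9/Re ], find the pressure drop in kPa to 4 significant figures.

ΔP ≈ 313.4 kPa

Hydraulic diameter D_h = 4A/P = 4·(0.2396·0.1147)/(2·(0.2396+0.1147)) = 0.1099/0.7086 = 0.1551 m.
Re = ρVD_h/μ = 804.1·5.107·0.1551/0.00179 = 3.559e+05.
ε/D_h = 3.9e-05/0.1551 = 0.000251; Haaland gives 1/√f = -1.8 log₁₀[2.36e-05+1.94e-05] = 7.859, so f = 0.01619.
ΔP = f(L/D_h)(ρV²/2) = 0.01619·286.4/0.1551·1.049e+04 = 3.134e+05 Pa.
ΔP = 313.4 kPa.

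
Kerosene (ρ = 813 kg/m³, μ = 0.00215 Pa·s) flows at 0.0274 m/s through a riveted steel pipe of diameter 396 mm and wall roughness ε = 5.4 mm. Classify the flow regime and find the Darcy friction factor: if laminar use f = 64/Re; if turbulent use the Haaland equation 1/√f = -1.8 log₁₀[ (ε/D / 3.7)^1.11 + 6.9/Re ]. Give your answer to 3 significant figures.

Re = ρVD/μ = 813·0.0274·0.396/0.00215 = 4103.
Re > 4000 → turbulent. ε/D = 0.0054/0.396 = 0.0136; Haaland: 1/√f = -1.8 log₁₀[0.00199 + 0.00168] = 4.383, so f = 0.05205.

f ≈ 0.0520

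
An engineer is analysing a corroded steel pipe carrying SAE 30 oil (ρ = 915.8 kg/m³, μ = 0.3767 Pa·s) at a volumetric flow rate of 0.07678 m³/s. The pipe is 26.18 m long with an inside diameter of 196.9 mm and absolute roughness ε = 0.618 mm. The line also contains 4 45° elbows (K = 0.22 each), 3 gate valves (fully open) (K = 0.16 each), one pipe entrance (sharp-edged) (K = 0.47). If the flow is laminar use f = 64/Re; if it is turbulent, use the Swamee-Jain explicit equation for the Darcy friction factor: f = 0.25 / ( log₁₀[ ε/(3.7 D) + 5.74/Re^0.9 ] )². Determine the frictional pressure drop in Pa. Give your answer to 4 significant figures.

Cross-sectional area A = πD²/4 = π(0.1969)²/4 = 0.03045 m²; mean velocity V = Q/A = 0.07678/0.03045 = 2.522 m/s.
Reynolds number Re = ρVD/μ = 915.8 · 2.522 · 0.1969 / 0.377 = 1207.
Re < 2300 → laminar flow, so f = 64/Re = 64/1207 = 0.05302 (the turbulent correlation is not needed).
Total minor-loss coefficient ΣK = 4·0.22 + 3·0.16 + 1·0.47 = 1.83.
ΔP = [f·L/D + ΣK]·(ρV²/2) = [0.05302·26.18/0.1969 + 1.83]·(915.8·2.522²/2) = [7.05 + 1.83]·2911 = 2.585e+04 Pa.

ΔP ≈ 25850 Pa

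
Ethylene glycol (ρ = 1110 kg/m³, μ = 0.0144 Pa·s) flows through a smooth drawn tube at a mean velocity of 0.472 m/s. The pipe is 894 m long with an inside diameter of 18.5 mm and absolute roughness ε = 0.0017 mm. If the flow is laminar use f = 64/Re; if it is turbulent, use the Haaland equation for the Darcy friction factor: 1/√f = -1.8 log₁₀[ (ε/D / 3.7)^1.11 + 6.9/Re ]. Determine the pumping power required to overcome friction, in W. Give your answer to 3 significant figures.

P ≈ 72.1 W

Reynolds number Re = ρVD/μ = 1110 · 0.472 · 0.0185 / 0.0144 = 673.1.
Re < 2300 → laminar flow, so f = 64/Re = 64/673.1 = 0.09508 (the turbulent correlation is not needed).
Darcy-Weisbach: ΔP = f(L/D)(ρV²/2) = 0.09508·(894/0.0185)·(1110·0.472²/2) = 0.09508·4.832e+04·123.6 = 5.681e+05 Pa.
Q = V·A = 0.472·0.0002688 = 0.0001269 m³/s.
Pumping power P = QΔP = 0.0001269·5.681e+05 = 72.08 W = 72.1 W.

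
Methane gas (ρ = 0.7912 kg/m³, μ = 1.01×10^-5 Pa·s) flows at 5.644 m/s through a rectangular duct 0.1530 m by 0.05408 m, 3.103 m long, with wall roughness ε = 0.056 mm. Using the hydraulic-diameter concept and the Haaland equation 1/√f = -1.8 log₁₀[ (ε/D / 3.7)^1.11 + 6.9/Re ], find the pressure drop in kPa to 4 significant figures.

ΔP ≈ 0.01185 kPa

Hydraulic diameter D_h = 4A/P = 4·(0.153·0.05408)/(2·(0.153+0.05408)) = 0.0331/0.4142 = 0.07991 m.
Re = ρVD_h/μ = 0.7912·5.644·0.07991/1.01e-05 = 3.533e+04.
ε/D_h = 5.6e-05/0.07991 = 0.000701; Haaland gives 1/√f = -1.8 log₁₀[7.38e-05+0.000195] = 6.426, so f = 0.02421.
ΔP = f(L/D_h)(ρV²/2) = 0.02421·3.103/0.07991·12.6 = 11.85 Pa.
ΔP = 0.01185 kPa.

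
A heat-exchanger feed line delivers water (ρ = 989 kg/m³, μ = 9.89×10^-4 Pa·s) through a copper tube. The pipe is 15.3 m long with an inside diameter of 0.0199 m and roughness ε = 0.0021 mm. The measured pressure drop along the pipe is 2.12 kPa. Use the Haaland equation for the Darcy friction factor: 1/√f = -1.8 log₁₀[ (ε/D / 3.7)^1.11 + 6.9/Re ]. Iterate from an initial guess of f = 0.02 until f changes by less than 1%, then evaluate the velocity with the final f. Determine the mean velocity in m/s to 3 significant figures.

Rearranging Darcy-Weisbach: V = √(2·ΔP·D/(f·L·ρ)). With ε/D = 2.1e-06/0.0199 = 0.000106, iterate starting from f = 0.02:
  f = 0.02 → V = √(2·2120·0.0199/(0.02·15.3·989)) = 0.528 m/s; Re = ρVD/μ = 1.051e+04; f → 0.03058
  f = 0.03058 → V = 0.427 m/s; Re = 8497; f → 0.03242
  f = 0.03242 → V = 0.4147 m/s; Re = 8253; f → 0.03268
Converged (Δf/f < 1%). With the final f = 0.03268: V = √(2·2120·0.0199/(0.03268·15.3·989)) = 0.4131 m/s.

V ≈ 0.413 m/s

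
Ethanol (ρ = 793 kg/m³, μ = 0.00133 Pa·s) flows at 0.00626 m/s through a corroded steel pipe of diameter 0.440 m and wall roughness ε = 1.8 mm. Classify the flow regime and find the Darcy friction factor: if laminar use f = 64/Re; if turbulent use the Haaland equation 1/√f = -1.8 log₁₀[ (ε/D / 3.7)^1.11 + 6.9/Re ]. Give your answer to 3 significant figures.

Re = ρVD/μ = 793·0.00626·0.44/0.00133 = 1642.
Re < 2300 → laminar, so f = 64/Re = 0.03897 (roughness is irrelevant in laminar flow).

f ≈ 0.0390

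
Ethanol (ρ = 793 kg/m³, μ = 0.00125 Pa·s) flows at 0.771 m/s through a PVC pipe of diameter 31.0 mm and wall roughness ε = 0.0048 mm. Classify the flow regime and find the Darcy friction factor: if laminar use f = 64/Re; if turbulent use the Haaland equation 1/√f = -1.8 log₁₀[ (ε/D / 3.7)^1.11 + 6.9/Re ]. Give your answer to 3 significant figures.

f ≈ 0.0279

Re = ρVD/μ = 793·0.771·0.031/0.00125 = 1.516e+04.
Re > 4000 → turbulent. ε/D = 4.8e-06/0.031 = 0.000155; Haaland: 1/√f = -1.8 log₁₀[1.38e-05 + 0.000455] = 5.992, so f = 0.02785.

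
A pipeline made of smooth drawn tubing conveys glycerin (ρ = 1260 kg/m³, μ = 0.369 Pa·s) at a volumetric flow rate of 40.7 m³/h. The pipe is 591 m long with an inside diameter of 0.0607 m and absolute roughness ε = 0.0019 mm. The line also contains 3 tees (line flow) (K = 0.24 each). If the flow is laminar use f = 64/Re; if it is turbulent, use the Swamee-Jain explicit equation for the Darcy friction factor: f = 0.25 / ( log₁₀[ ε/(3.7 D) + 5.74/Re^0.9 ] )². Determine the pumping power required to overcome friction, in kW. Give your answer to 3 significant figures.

Q = 40.7 m³/h = 40.7/3600 = 0.01131 m³/s.
Cross-sectional area A = πD²/4 = π(0.0607)²/4 = 0.002894 m²; mean velocity V = Q/A = 0.01131/0.002894 = 3.907 m/s.
Reynolds number Re = ρVD/μ = 1260 · 3.907 · 0.0607 / 0.369 = 809.8.
Re < 2300 → laminar flow, so f = 64/Re = 64/809.8 = 0.07904 (the turbulent correlation is not needed).
Total minor-loss coefficient ΣK = 3·0.24 = 0.72.
ΔP = [f·L/D + ΣK]·(ρV²/2) = [0.07904·591/0.0607 + 0.72]·(1260·3.907²/2) = [769.5 + 0.72]·9616 = 7.407e+06 Pa.
Pumping power P = QΔP = 0.01131·7.407e+06 = 83740 W = 83.7 kW.

P ≈ 83.7 kW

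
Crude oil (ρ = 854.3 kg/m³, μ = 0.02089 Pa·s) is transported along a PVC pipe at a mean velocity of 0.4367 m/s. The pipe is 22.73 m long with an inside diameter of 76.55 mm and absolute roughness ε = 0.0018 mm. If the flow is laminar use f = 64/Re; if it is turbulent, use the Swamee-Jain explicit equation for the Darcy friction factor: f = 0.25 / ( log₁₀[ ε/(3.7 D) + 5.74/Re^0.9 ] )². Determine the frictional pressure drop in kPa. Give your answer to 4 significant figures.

ΔP ≈ 1.132 kPa

Reynolds number Re = ρVD/μ = 854.3 · 0.4367 · 0.07655 / 0.0209 = 1367.
Re < 2300 → laminar flow, so f = 64/Re = 64/1367 = 0.04681 (the turbulent correlation is not needed).
Darcy-Weisbach: ΔP = f(L/D)(ρV²/2) = 0.04681·(22.73/0.07655)·(854.3·0.4367²/2) = 0.04681·296.9·81.46 = 1132 Pa.
ΔP = 1132 Pa = 1.132 kPa.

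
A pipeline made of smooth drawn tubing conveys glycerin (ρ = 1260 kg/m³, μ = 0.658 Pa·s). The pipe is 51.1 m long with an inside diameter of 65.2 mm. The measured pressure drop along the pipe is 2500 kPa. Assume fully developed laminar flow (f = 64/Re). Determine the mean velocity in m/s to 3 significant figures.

V ≈ 9.88 m/s

For laminar flow, f = 64/Re with Re = ρVD/μ, so Darcy-Weisbach reduces to ΔP = 32μLV/D². Solving for V: V = ΔP·D²/(32μL) = 2.5e+06·(0.0652)²/(32·0.658·51.1) = 9.877 m/s.
Check: Re = ρVD/μ = 1260·9.877·0.0652/0.658 = 1233 < 2300, so the laminar assumption holds.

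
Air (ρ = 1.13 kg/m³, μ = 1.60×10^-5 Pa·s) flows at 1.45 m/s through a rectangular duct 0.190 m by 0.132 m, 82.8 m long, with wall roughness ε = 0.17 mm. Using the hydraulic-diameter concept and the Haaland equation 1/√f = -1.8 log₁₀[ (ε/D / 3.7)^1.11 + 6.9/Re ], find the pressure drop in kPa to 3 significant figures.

Hydraulic diameter D_h = 4A/P = 4·(0.19·0.132)/(2·(0.19+0.132)) = 0.1003/0.644 = 0.1558 m.
Re = ρVD_h/μ = 1.13·1.45·0.1558/1.6e-05 = 1.595e+04.
ε/D_h = 0.00017/0.1558 = 0.00109; Haaland gives 1/√f = -1.8 log₁₀[0.000121+0.000433] = 5.863, so f = 0.02909.
ΔP = f(L/D_h)(ρV²/2) = 0.02909·82.8/0.1558·1.188 = 18.37 Pa.
ΔP = 0.0184 kPa.

ΔP ≈ 0.0184 kPa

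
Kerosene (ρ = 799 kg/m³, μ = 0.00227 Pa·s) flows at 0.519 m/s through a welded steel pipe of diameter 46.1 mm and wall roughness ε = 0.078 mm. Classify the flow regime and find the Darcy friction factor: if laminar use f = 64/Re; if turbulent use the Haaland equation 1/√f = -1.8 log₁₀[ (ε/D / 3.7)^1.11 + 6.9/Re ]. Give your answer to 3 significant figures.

Re = ρVD/μ = 799·0.519·0.0461/0.00227 = 8421.
Re > 4000 → turbulent. ε/D = 7.8e-05/0.0461 = 0.00169; Haaland: 1/√f = -1.8 log₁₀[0.000196 + 0.000819] = 5.388, so f = 0.03445.

f ≈ 0.0344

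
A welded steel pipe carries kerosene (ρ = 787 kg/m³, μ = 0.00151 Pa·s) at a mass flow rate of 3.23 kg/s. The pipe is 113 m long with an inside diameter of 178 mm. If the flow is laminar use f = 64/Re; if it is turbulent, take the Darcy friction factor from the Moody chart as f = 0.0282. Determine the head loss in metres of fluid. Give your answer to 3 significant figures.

h_f ≈ 0.0248 m

A = πD²/4 = π(0.178)²/4 = 0.02488 m²; mean velocity V = ṁ/(ρA) = 3.23/(787 · 0.02488) = 0.1649 m/s.
Reynolds number Re = ρVD/μ = 787 · 0.1649 · 0.178 / 0.00151 = 1.53e+04.
Re > 4000 → turbulent; use the Moody-chart value f = 0.0282.
Darcy-Weisbach: ΔP = f(L/D)(ρV²/2) = 0.0282·(113/0.178)·(787·0.1649²/2) = 0.0282·634.8·10.7 = 191.6 Pa.
Head loss h_f = ΔP/(ρg) = 191.6/(787·9.81) = 0.0248 m.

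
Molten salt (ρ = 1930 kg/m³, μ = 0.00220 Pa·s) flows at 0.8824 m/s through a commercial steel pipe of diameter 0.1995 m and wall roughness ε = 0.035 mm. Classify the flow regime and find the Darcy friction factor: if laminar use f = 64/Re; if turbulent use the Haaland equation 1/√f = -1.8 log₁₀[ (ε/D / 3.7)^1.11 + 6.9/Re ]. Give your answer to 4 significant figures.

f ≈ 0.01735

Re = ρVD/μ = 1930·0.8824·0.1995/0.0022 = 1.544e+05.
Re > 4000 → turbulent. ε/D = 3.5e-05/0.1995 = 0.000175; Haaland: 1/√f = -1.8 log₁₀[1.59e-05 + 4.47e-05] = 7.592, so f = 0.01735.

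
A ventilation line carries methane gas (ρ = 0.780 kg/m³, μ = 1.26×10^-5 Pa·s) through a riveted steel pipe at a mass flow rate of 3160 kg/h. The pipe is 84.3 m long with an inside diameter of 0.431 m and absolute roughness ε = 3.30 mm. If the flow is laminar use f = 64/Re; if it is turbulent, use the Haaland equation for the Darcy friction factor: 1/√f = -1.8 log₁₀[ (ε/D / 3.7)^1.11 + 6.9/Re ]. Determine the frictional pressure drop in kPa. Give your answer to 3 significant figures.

ṁ = 3160 kg/h = 3160/3600 = 0.8778 kg/s.
A = πD²/4 = π(0.431)²/4 = 0.1459 m²; mean velocity V = ṁ/(ρA) = 0.8778/(0.78 · 0.1459) = 7.713 m/s.
Reynolds number Re = ρVD/μ = 0.78 · 7.713 · 0.431 / 1.26e-05 = 2.058e+05.
Re > 4000 → turbulent. Relative roughness ε/D = 0.0033/0.431 = 0.00766. Haaland: 1/√f = -1.8 log₁₀[(0.00766/3.7)^1.11 + 6.9/2.058e+05] = -1.8 log₁₀[0.00105 + 3.35e-05] = 5.338, so f = 0.03509.
Darcy-Weisbach: ΔP = f(L/D)(ρV²/2) = 0.03509·(84.3/0.431)·(0.78·7.713²/2) = 0.03509·195.6·23.2 = 159.3 Pa.
ΔP = 159.3 Pa = 0.159 kPa.

ΔP ≈ 0.159 kPa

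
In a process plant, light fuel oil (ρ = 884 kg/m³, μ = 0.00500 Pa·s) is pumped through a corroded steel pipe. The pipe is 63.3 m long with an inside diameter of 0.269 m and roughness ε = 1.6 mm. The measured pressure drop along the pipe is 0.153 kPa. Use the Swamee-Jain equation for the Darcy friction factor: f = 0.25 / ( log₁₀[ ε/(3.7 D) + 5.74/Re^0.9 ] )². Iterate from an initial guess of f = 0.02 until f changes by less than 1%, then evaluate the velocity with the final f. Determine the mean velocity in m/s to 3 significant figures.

Rearranging Darcy-Weisbach: V = √(2·ΔP·D/(f·L·ρ)). With ε/D = 0.0016/0.269 = 0.00595, iterate starting from f = 0.02:
  f = 0.02 → V = √(2·153·0.269/(0.02·63.3·884)) = 0.2712 m/s; Re = ρVD/μ = 1.29e+04; f → 0.03815
  f = 0.03815 → V = 0.1964 m/s; Re = 9339; f → 0.03991
  f = 0.03991 → V = 0.192 m/s; Re = 9131; f → 0.04004
Converged (Δf/f < 1%). With the final f = 0.04004: V = √(2·153·0.269/(0.04004·63.3·884)) = 0.1917 m/s.

V ≈ 0.192 m/s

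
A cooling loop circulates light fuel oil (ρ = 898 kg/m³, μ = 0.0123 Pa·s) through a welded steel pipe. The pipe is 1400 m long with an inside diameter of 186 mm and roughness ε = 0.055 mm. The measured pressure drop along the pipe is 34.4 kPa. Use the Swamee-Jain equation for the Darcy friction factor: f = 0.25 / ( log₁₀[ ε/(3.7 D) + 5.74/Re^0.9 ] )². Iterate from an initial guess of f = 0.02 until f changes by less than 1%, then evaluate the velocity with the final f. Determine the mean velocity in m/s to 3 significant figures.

V ≈ 0.546 m/s

Rearranging Darcy-Weisbach: V = √(2·ΔP·D/(f·L·ρ)). With ε/D = 5.5e-05/0.186 = 0.000296, iterate starting from f = 0.02:
  f = 0.02 → V = √(2·3.44e+04·0.186/(0.02·1400·898)) = 0.7134 m/s; Re = ρVD/μ = 9688; f → 0.03175
  f = 0.03175 → V = 0.5662 m/s; Re = 7688; f → 0.0338
  f = 0.0338 → V = 0.5488 m/s; Re = 7452; f → 0.03409
Converged (Δf/f < 1%). With the final f = 0.03409: V = √(2·3.44e+04·0.186/(0.03409·1400·898)) = 0.5464 m/s.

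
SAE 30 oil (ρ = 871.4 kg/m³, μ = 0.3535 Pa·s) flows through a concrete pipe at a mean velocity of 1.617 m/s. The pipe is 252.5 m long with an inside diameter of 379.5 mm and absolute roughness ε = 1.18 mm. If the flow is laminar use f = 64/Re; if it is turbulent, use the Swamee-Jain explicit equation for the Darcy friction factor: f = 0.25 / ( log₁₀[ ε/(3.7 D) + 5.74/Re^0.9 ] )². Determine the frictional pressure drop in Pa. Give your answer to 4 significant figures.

ΔP ≈ 32070 Pa

Reynolds number Re = ρVD/μ = 871.4 · 1.617 · 0.3795 / 0.353 = 1513.
Re < 2300 → laminar flow, so f = 64/Re = 64/1513 = 0.04231 (the turbulent correlation is not needed).
Darcy-Weisbach: ΔP = f(L/D)(ρV²/2) = 0.04231·(252.5/0.3795)·(871.4·1.617²/2) = 0.04231·665.3·1139 = 3.207e+04 Pa.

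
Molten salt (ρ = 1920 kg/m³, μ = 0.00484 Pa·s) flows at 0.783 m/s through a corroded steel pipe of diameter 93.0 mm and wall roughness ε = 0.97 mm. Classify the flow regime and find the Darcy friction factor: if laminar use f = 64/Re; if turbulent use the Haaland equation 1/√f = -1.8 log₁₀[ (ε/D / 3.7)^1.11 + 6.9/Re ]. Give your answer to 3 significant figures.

Re = ρVD/μ = 1920·0.783·0.093/0.00484 = 2.889e+04.
Re > 4000 → turbulent. ε/D = 0.00097/0.093 = 0.0104; Haaland: 1/√f = -1.8 log₁₀[0.00148 + 0.000239] = 4.978, so f = 0.04036.

f ≈ 0.0404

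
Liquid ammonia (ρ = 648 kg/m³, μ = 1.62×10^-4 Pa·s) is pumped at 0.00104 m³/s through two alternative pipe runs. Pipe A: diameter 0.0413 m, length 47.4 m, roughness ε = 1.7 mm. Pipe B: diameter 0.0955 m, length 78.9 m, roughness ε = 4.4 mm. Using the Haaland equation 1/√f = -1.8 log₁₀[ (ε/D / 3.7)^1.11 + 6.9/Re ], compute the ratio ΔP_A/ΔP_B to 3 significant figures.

Pipe A: V = Q/A = 0.00104/0.00134 = 0.7763 m/s; Re = 1.282e+05; ε/D = 0.0412; Haaland → f = 0.06584; ΔP_A = f(L/D)(ρV²/2) = 1.475e+04 Pa.
Pipe B: V = Q/A = 0.00104/0.007163 = 0.1452 m/s; Re = 5.546e+04; ε/D = 0.0461; Haaland → f = 0.0695; ΔP_B = f(L/D)(ρV²/2) = 392.2 Pa.
ΔP_A/ΔP_B = 1.475e+04/392.2 = 37.6.

ΔP_A/ΔP_B ≈ 37.6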